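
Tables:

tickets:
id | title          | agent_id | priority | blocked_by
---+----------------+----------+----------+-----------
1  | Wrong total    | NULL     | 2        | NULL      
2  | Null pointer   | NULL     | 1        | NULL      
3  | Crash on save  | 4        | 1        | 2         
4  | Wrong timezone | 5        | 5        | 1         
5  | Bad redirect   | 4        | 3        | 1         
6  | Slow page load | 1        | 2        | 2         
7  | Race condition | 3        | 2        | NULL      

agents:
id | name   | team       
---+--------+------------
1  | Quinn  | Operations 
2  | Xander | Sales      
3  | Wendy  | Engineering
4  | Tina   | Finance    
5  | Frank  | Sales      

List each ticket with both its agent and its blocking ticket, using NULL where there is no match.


Two LEFT JOINs from the same base table tickets: one to agents via agent_id, one to tickets itself via blocked_by. Both are LEFT so every ticket is preserved.
Match against agents:
  - ticket 1 (Wrong total): agent_id=NULL, no match -> kept with NULL
  - ticket 2 (Null pointer): agent_id=NULL, no match -> kept with NULL
  - ticket 3 (Crash on save): agent_id=4 -> matches Tina
  - ticket 4 (Wrong timezone): agent_id=5 -> matches Frank
  - ticket 5 (Bad redirect): agent_id=4 -> matches Tina
  - ticket 6 (Slow page load): agent_id=1 -> matches Quinn
  - ticket 7 (Race condition): agent_id=3 -> matches Wendy
Match against tickets (self):
  - ticket 1 (Wrong total): blocked_by=NULL -> NULL
  - ticket 2 (Null pointer): blocked_by=NULL -> NULL
  - ticket 3 (Crash on save): blocked_by=2 -> Null pointer
  - ticket 4 (Wrong timezone): blocked_by=1 -> Wrong total
  - ticket 5 (Bad redirect): blocked_by=1 -> Wrong total
  - ticket 6 (Slow page load): blocked_by=2 -> Null pointer
  - ticket 7 (Race condition): blocked_by=NULL -> NULL

SQL:
SELECT a.title, b.name AS agent, c.title AS blocked_by
FROM tickets a
LEFT JOIN agents b ON a.agent_id = b.id
LEFT JOIN tickets c ON a.blocked_by = c.id

Result:
title          | agent | blocked_by  
---------------+-------+-------------
Wrong total    | NULL  | NULL        
Null pointer   | NULL  | NULL        
Crash on save  | Tina  | Null pointer
Wrong timezone | Frank | Wrong total 
Bad redirect   | Tina  | Wrong total 
Slow page load | Quinn | Null pointer
Race condition | Wendy | NULL        


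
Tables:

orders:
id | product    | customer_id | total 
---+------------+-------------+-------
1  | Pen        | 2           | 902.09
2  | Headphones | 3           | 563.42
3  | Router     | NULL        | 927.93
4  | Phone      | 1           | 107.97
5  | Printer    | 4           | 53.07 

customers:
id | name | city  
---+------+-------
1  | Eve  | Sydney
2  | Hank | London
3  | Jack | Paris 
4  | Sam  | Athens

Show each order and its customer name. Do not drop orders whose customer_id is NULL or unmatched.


LEFT JOIN keeps every row from orders (the left table); where customer_id has no match in customers, the customer columns become NULL. Walk through each order:
  - order 1 (Pen): customer_id=2 -> matches Hank
  - order 2 (Headphones): customer_id=3 -> matches Jack
  - order 3 (Router): customer_id=NULL, no match -> kept with NULL
  - order 4 (Phone): customer_id=1 -> matches Eve
  - order 5 (Printer): customer_id=4 -> matches Sam
All 5 rows appear; 1 has NULL customer.

SQL:
SELECT a.product, b.name AS customer
FROM orders a
LEFT JOIN customers b ON a.customer_id = b.id

Result:
product    | customer
-----------+---------
Pen        | Hank    
Headphones | Jack    
Router     | NULL    
Phone      | Eve     
Printer    | Sam     


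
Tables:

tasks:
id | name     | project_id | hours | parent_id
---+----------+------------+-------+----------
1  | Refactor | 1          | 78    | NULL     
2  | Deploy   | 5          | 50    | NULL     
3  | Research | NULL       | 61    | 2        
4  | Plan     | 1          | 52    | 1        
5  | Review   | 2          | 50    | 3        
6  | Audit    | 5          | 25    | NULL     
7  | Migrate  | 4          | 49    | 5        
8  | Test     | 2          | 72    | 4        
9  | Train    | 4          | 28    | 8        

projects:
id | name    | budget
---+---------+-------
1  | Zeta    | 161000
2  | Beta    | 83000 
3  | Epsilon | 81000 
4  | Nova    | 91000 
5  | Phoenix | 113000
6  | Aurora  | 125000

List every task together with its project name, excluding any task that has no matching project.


INNER JOIN keeps only tasks rows whose project_id matches an id in projects. Walk through each task:
  - task 1 (Refactor): project_id=1 -> matches Zeta
  - task 2 (Deploy): project_id=5 -> matches Phoenix
  - task 3 (Research): project_id=NULL, no match -> dropped
  - task 4 (Plan): project_id=1 -> matches Zeta
  - task 5 (Review): project_id=2 -> matches Beta
  - task 6 (Audit): project_id=5 -> matches Phoenix
  - task 7 (Migrate): project_id=4 -> matches Nova
  - task 8 (Test): project_id=2 -> matches Beta
  - task 9 (Train): project_id=4 -> matches Nova
So 1 of 9 rows is dropped.

SQL:
SELECT a.name, b.name AS project
FROM tasks a
INNER JOIN projects b ON a.project_id = b.id

Result:
name     | project
---------+--------
Refactor | Zeta   
Deploy   | Phoenix
Plan     | Zeta   
Review   | Beta   
Audit    | Phoenix
Migrate  | Nova   
Test     | Beta   
Train    | Nova   


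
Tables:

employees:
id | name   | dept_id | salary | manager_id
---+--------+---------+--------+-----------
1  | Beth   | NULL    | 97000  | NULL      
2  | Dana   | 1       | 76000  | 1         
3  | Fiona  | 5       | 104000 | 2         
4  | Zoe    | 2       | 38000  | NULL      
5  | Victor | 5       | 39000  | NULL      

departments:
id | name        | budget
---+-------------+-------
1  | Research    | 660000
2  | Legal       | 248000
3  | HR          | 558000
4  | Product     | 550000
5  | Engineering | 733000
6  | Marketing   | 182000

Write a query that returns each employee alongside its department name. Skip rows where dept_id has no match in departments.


INNER JOIN keeps only employees rows whose dept_id matches an id in departments. Walk through each employee:
  - employee 1 (Beth): dept_id=NULL, no match -> dropped
  - employee 2 (Dana): dept_id=1 -> matches Research
  - employee 3 (Fiona): dept_id=5 -> matches Engineering
  - employee 4 (Zoe): dept_id=2 -> matches Legal
  - employee 5 (Victor): dept_id=5 -> matches Engineering
So 1 of 5 rows is dropped.

SQL:
SELECT a.name, b.name AS department
FROM employees a
INNER JOIN departments b ON a.dept_id = b.id

Result:
name   | department 
-------+------------
Dana   | Research   
Fiona  | Engineering
Zoe    | Legal      
Victor | Engineering


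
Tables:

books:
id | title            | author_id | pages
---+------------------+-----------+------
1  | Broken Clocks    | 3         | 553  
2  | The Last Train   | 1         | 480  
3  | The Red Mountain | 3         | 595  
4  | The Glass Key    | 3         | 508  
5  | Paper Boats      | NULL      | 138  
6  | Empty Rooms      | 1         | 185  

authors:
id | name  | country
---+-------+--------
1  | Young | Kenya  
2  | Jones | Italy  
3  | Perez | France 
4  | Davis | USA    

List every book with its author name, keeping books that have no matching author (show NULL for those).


LEFT JOIN keeps every row from books (the left table); where author_id has no match in authors, the author columns become NULL. Walk through each book:
  - book 1 (Broken Clocks): author_id=3 -> matches Perez
  - book 2 (The Last Train): author_id=1 -> matches Young
  - book 3 (The Red Mountain): author_id=3 -> matches Perez
  - book 4 (The Glass Key): author_id=3 -> matches Perez
  - book 5 (Paper Boats): author_id=NULL, no match -> kept with NULL
  - book 6 (Empty Rooms): author_id=1 -> matches Young
All 6 rows appear; 1 has NULL author.

SQL:
SELECT a.title, b.name AS author
FROM books a
LEFT JOIN authors b ON a.author_id = b.id

Result:
title            | author
-----------------+-------
Broken Clocks    | Perez 
The Last Train   | Young 
The Red Mountain | Perez 
The Glass Key    | Perez 
Paper Boats      | NULL  
Empty Rooms      | Young 


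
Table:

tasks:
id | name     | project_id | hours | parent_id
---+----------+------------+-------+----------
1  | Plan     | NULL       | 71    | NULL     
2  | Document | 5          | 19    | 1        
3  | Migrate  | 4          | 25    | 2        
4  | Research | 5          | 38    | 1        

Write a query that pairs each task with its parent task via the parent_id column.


This is a self-join: tasks is joined to a second copy of itself, matching each row's parent_id to another row's id. Use LEFT JOIN so rows with parent_id=NULL are kept.
  - task 1 (Plan): parent_id=NULL -> NULL
  - task 2 (Document): parent_id=1 -> Plan
  - task 3 (Migrate): parent_id=2 -> Document
  - task 4 (Research): parent_id=1 -> Plan

SQL:
SELECT a.name AS item, b.name AS parent
FROM tasks a
LEFT JOIN tasks b ON a.parent_id = b.id

Result:
item     | parent  
---------+---------
Plan     | NULL    
Document | Plan    
Migrate  | Document
Research | Plan    


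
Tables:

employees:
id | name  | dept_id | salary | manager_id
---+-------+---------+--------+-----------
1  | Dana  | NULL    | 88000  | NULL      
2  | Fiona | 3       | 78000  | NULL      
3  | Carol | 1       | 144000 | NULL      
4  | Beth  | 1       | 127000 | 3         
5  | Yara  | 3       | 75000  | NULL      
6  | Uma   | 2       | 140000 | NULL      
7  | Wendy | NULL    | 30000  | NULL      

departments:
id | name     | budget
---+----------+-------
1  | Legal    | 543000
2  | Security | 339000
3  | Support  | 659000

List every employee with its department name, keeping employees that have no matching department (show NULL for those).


LEFT JOIN keeps every row from employees (the left table); where dept_id has no match in departments, the department columns become NULL. Walk through each employee:
  - employee 1 (Dana): dept_id=NULL, no match -> kept with NULL
  - employee 2 (Fiona): dept_id=3 -> matches Support
  - employee 3 (Carol): dept_id=1 -> matches Legal
  - employee 4 (Beth): dept_id=1 -> matches Legal
  - employee 5 (Yara): dept_id=3 -> matches Support
  - employee 6 (Uma): dept_id=2 -> matches Security
  - employee 7 (Wendy): dept_id=NULL, no match -> kept with NULL
All 7 rows appear; 2 have NULL department.

SQL:
SELECT a.name, b.name AS department
FROM employees a
LEFT JOIN departments b ON a.dept_id = b.id

Result:
name  | department
------+-----------
Dana  | NULL      
Fiona | Support   
Carol | Legal     
Beth  | Legal     
Yara  | Support   
Uma   | Security  
Wendy | NULL      


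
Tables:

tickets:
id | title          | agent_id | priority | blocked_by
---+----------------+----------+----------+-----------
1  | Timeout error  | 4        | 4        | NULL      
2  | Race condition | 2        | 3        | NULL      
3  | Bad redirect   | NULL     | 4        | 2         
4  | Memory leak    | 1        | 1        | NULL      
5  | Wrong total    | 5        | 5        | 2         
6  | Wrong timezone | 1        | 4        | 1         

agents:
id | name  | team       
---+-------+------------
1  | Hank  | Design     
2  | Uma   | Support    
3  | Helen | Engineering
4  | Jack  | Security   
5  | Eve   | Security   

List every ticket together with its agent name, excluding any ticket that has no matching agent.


INNER JOIN keeps only tickets rows whose agent_id matches an id in agents. Walk through each ticket:
  - ticket 1 (Timeout error): agent_id=4 -> matches Jack
  - ticket 2 (Race condition): agent_id=2 -> matches Uma
  - ticket 3 (Bad redirect): agent_id=NULL, no match -> dropped
  - ticket 4 (Memory leak): agent_id=1 -> matches Hank
  - ticket 5 (Wrong total): agent_id=5 -> matches Eve
  - ticket 6 (Wrong timezone): agent_id=1 -> matches Hank
So 1 of 6 rows is dropped.

SQL:
SELECT a.title, b.name AS agent
FROM tickets a
INNER JOIN agents b ON a.agent_id = b.id

Result:
title          | agent
---------------+------
Timeout error  | Jack 
Race condition | Uma  
Memory leak    | Hank 
Wrong total    | Eve  
Wrong timezone | Hank 


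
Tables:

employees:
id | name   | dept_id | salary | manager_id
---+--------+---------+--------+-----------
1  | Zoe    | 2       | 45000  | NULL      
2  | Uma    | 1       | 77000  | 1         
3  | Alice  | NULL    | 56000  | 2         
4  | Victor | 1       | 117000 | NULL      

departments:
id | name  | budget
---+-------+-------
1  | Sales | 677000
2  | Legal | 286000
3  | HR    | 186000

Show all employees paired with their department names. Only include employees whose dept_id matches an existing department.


INNER JOIN keeps only employees rows whose dept_id matches an id in departments. Walk through each employee:
  - employee 1 (Zoe): dept_id=2 -> matches Legal
  - employee 2 (Uma): dept_id=1 -> matches Sales
  - employee 3 (Alice): dept_id=NULL, no match -> dropped
  - employee 4 (Victor): dept_id=1 -> matches Sales
So 1 of 4 rows is dropped.

SQL:
SELECT a.name, b.name AS department
FROM employees a
INNER JOIN departments b ON a.dept_id = b.id

Result:
name   | department
-------+-----------
Zoe    | Legal     
Uma    | Sales     
Victor | Sales     


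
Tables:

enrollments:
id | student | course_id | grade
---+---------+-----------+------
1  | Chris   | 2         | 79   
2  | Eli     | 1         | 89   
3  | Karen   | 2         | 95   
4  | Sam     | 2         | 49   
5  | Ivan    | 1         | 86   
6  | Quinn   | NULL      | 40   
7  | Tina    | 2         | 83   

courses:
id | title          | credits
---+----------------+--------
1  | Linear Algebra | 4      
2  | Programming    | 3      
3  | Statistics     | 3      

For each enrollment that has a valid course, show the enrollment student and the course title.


INNER JOIN keeps only enrollments rows whose course_id matches an id in courses. Walk through each enrollment:
  - enrollment 1 (Chris): course_id=2 -> matches Programming
  - enrollment 2 (Eli): course_id=1 -> matches Linear Algebra
  - enrollment 3 (Karen): course_id=2 -> matches Programming
  - enrollment 4 (Sam): course_id=2 -> matches Programming
  - enrollment 5 (Ivan): course_id=1 -> matches Linear Algebra
  - enrollment 6 (Quinn): course_id=NULL, no match -> dropped
  - enrollment 7 (Tina): course_id=2 -> matches Programming
So 1 of 7 rows is dropped.

SQL:
SELECT a.student, b.title AS course
FROM enrollments a
INNER JOIN courses b ON a.course_id = b.id

Result:
student | course        
--------+---------------
Chris   | Programming   
Eli     | Linear Algebra
Karen   | Programming   
Sam     | Programming   
Ivan    | Linear Algebra
Tina    | Programming   


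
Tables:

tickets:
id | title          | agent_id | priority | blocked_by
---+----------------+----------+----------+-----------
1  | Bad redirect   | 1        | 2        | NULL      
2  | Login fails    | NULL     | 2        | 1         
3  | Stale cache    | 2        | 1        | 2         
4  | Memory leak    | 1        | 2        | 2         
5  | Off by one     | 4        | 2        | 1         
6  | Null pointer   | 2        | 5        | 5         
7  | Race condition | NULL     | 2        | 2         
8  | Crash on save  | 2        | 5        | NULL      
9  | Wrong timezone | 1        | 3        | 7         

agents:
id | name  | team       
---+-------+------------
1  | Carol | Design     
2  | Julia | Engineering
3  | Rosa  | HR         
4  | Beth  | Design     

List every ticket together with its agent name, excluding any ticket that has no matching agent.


INNER JOIN keeps only tickets rows whose agent_id matches an id in agents. Walk through each ticket:
  - ticket 1 (Bad redirect): agent_id=1 -> matches Carol
  - ticket 2 (Login fails): agent_id=NULL, no match -> dropped
  - ticket 3 (Stale cache): agent_id=2 -> matches Julia
  - ticket 4 (Memory leak): agent_id=1 -> matches Carol
  - ticket 5 (Off by one): agent_id=4 -> matches Beth
  - ticket 6 (Null pointer): agent_id=2 -> matches Julia
  - ticket 7 (Race condition): agent_id=NULL, no match -> dropped
  - ticket 8 (Crash on save): agent_id=2 -> matches Julia
  - ticket 9 (Wrong timezone): agent_id=1 -> matches Carol
So 2 of 9 rows are dropped.

SQL:
SELECT a.title, b.name AS agent
FROM tickets a
INNER JOIN agents b ON a.agent_id = b.id

Result:
title          | agent
---------------+------
Bad redirect   | Carol
Stale cache    | Julia
Memory leak    | Carol
Off by one     | Beth 
Null pointer   | Julia
Crash on save  | Julia
Wrong timezone | Carol


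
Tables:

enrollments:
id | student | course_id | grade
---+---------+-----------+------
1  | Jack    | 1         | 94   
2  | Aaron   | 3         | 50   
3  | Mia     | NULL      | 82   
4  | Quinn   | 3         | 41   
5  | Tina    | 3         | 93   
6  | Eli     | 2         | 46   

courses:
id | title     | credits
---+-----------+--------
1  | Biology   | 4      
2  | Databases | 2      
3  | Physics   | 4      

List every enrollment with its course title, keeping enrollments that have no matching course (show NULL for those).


LEFT JOIN keeps every row from enrollments (the left table); where course_id has no match in courses, the course columns become NULL. Walk through each enrollment:
  - enrollment 1 (Jack): course_id=1 -> matches Biology
  - enrollment 2 (Aaron): course_id=3 -> matches Physics
  - enrollment 3 (Mia): course_id=NULL, no match -> kept with NULL
  - enrollment 4 (Quinn): course_id=3 -> matches Physics
  - enrollment 5 (Tina): course_id=3 -> matches Physics
  - enrollment 6 (Eli): course_id=2 -> matches Databases
All 6 rows appear; 1 has NULL course.

SQL:
SELECT a.student, b.title AS course
FROM enrollments a
LEFT JOIN courses b ON a.course_id = b.id

Result:
student | course   
--------+----------
Jack    | Biology  
Aaron   | Physics  
Mia     | NULL     
Quinn   | Physics  
Tina    | Physics  
Eli     | Databases


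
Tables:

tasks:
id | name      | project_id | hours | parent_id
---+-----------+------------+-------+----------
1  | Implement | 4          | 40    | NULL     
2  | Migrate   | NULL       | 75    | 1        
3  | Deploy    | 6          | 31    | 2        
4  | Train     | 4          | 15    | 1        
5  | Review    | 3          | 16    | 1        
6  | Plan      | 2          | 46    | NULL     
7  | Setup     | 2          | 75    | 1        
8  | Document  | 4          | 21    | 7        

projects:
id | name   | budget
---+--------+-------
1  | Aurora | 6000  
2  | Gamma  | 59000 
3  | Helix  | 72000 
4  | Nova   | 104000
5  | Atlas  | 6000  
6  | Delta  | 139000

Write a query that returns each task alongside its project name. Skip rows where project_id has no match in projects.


INNER JOIN keeps only tasks rows whose project_id matches an id in projects. Walk through each task:
  - task 1 (Implement): project_id=4 -> matches Nova
  - task 2 (Migrate): project_id=NULL, no match -> dropped
  - task 3 (Deploy): project_id=6 -> matches Delta
  - task 4 (Train): project_id=4 -> matches Nova
  - task 5 (Review): project_id=3 -> matches Helix
  - task 6 (Plan): project_id=2 -> matches Gamma
  - task 7 (Setup): project_id=2 -> matches Gamma
  - task 8 (Document): project_id=4 -> matches Nova
So 1 of 8 rows is dropped.

SQL:
SELECT a.name, b.name AS project
FROM tasks a
INNER JOIN projects b ON a.project_id = b.id

Result:
name      | project
----------+--------
Implement | Nova   
Deploy    | Delta  
Train     | Nova   
Review    | Helix  
Plan      | Gamma  
Setup     | Gamma  
Document  | Nova   


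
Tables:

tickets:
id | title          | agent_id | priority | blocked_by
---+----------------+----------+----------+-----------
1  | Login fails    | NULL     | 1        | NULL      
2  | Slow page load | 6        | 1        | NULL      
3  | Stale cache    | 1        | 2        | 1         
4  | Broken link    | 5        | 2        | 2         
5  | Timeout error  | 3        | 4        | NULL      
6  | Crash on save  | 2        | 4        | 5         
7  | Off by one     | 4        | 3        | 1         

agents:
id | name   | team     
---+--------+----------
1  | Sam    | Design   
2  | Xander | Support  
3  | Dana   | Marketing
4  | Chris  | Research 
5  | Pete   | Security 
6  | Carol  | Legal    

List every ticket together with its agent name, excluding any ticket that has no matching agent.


INNER JOIN keeps only tickets rows whose agent_id matches an id in agents. Walk through each ticket:
  - ticket 1 (Login fails): agent_id=NULL, no match -> dropped
  - ticket 2 (Slow page load): agent_id=6 -> matches Carol
  - ticket 3 (Stale cache): agent_id=1 -> matches Sam
  - ticket 4 (Broken link): agent_id=5 -> matches Pete
  - ticket 5 (Timeout error): agent_id=3 -> matches Dana
  - ticket 6 (Crash on save): agent_id=2 -> matches Xander
  - ticket 7 (Off by one): agent_id=4 -> matches Chris
So 1 of 7 rows is dropped.

SQL:
SELECT a.title, b.name AS agent
FROM tickets a
INNER JOIN agents b ON a.agent_id = b.id

Result:
title          | agent 
---------------+-------
Slow page load | Carol 
Stale cache    | Sam   
Broken link    | Pete  
Timeout error  | Dana  
Crash on save  | Xander
Off by one     | Chris 


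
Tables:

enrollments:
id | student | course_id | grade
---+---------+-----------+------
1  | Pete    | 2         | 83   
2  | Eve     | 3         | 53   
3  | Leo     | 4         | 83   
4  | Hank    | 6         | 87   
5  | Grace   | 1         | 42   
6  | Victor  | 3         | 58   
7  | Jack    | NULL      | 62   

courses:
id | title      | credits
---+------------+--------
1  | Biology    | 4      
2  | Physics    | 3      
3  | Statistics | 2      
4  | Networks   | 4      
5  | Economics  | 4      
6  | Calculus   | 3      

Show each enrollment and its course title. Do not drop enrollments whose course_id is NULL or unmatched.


LEFT JOIN keeps every row from enrollments (the left table); where course_id has no match in courses, the course columns become NULL. Walk through each enrollment:
  - enrollment 1 (Pete): course_id=2 -> matches Physics
  - enrollment 2 (Eve): course_id=3 -> matches Statistics
  - enrollment 3 (Leo): course_id=4 -> matches Networks
  - enrollment 4 (Hank): course_id=6 -> matches Calculus
  - enrollment 5 (Grace): course_id=1 -> matches Biology
  - enrollment 6 (Victor): course_id=3 -> matches Statistics
  - enrollment 7 (Jack): course_id=NULL, no match -> kept with NULL
All 7 rows appear; 1 has NULL course.

SQL:
SELECT a.student, b.title AS course
FROM enrollments a
LEFT JOIN courses b ON a.course_id = b.id

Result:
student | course    
--------+-----------
Pete    | Physics   
Eve     | Statistics
Leo     | Networks  
Hank    | Calculus  
Grace   | Biology   
Victor  | Statistics
Jack    | NULL      


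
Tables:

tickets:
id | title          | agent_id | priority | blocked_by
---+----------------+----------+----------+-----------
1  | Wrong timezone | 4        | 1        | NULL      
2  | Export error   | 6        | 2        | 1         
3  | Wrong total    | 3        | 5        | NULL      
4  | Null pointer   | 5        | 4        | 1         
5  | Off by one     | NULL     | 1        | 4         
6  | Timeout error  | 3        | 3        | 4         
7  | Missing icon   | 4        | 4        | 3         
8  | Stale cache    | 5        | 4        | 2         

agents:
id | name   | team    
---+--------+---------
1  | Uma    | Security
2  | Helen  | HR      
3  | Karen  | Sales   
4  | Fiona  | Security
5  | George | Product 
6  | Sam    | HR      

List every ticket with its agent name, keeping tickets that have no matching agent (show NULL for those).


LEFT JOIN keeps every row from tickets (the left table); where agent_id has no match in agents, the agent columns become NULL. Walk through each ticket:
  - ticket 1 (Wrong timezone): agent_id=4 -> matches Fiona
  - ticket 2 (Export error): agent_id=6 -> matches Sam
  - ticket 3 (Wrong total): agent_id=3 -> matches Karen
  - ticket 4 (Null pointer): agent_id=5 -> matches George
  - ticket 5 (Off by one): agent_id=NULL, no match -> kept with NULL
  - ticket 6 (Timeout error): agent_id=3 -> matches Karen
  - ticket 7 (Missing icon): agent_id=4 -> matches Fiona
  - ticket 8 (Stale cache): agent_id=5 -> matches George
All 8 rows appear; 1 has NULL agent.

SQL:
SELECT a.title, b.name AS agent
FROM tickets a
LEFT JOIN agents b ON a.agent_id = b.id

Result:
title          | agent 
---------------+-------
Wrong timezone | Fiona 
Export error   | Sam   
Wrong total    | Karen 
Null pointer   | George
Off by one     | NULL  
Timeout error  | Karen 
Missing icon   | Fiona 
Stale cache    | George


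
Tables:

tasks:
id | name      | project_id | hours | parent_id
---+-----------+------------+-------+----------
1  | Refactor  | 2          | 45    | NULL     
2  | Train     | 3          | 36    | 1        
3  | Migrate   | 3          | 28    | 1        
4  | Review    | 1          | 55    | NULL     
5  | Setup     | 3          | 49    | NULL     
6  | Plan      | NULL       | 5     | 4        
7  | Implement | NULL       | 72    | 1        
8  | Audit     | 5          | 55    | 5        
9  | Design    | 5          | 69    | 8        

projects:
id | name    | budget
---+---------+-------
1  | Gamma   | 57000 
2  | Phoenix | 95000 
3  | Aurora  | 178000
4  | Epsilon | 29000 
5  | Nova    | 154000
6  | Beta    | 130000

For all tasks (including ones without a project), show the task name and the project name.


LEFT JOIN keeps every row from tasks (the left table); where project_id has no match in projects, the project columns become NULL. Walk through each task:
  - task 1 (Refactor): project_id=2 -> matches Phoenix
  - task 2 (Train): project_id=3 -> matches Aurora
  - task 3 (Migrate): project_id=3 -> matches Aurora
  - task 4 (Review): project_id=1 -> matches Gamma
  - task 5 (Setup): project_id=3 -> matches Aurora
  - task 6 (Plan): project_id=NULL, no match -> kept with NULL
  - task 7 (Implement): project_id=NULL, no match -> kept with NULL
  - task 8 (Audit): project_id=5 -> matches Nova
  - task 9 (Design): project_id=5 -> matches Nova
All 9 rows appear; 2 have NULL project.

SQL:
SELECT a.name, b.name AS project
FROM tasks a
LEFT JOIN projects b ON a.project_id = b.id

Result:
name      | project
----------+--------
Refactor  | Phoenix
Train     | Aurora 
Migrate   | Aurora 
Review    | Gamma  
Setup     | Aurora 
Plan      | NULL   
Implement | NULL   
Audit     | Nova   
Design    | Nova   


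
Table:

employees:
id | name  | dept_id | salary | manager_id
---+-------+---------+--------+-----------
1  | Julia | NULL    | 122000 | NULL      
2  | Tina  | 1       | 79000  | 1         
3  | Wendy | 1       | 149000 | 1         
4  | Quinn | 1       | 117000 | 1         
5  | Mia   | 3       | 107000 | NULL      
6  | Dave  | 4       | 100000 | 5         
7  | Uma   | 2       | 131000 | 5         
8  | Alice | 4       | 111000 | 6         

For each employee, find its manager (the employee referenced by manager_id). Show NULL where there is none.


This is a self-join: employees is joined to a second copy of itself, matching each row's manager_id to another row's id. Use LEFT JOIN so rows with manager_id=NULL are kept.
  - employee 1 (Julia): manager_id=NULL -> NULL
  - employee 2 (Tina): manager_id=1 -> Julia
  - employee 3 (Wendy): manager_id=1 -> Julia
  - employee 4 (Quinn): manager_id=1 -> Julia
  - employee 5 (Mia): manager_id=NULL -> NULL
  - employee 6 (Dave): manager_id=5 -> Mia
  - employee 7 (Uma): manager_id=5 -> Mia
  - employee 8 (Alice): manager_id=6 -> Dave

SQL:
SELECT a.name AS item, b.name AS manager
FROM employees a
LEFT JOIN employees b ON a.manager_id = b.id

Result:
item  | manager
------+--------
Julia | NULL   
Tina  | Julia  
Wendy | Julia  
Quinn | Julia  
Mia   | NULL   
Dave  | Mia    
Uma   | Mia    
Alice | Dave   


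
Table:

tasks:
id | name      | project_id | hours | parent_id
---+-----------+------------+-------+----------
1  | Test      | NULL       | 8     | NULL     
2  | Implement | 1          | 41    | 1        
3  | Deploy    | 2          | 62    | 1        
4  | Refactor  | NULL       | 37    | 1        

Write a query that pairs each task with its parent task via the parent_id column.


This is a self-join: tasks is joined to a second copy of itself, matching each row's parent_id to another row's id. Use LEFT JOIN so rows with parent_id=NULL are kept.
  - task 1 (Test): parent_id=NULL -> NULL
  - task 2 (Implement): parent_id=1 -> Test
  - task 3 (Deploy): parent_id=1 -> Test
  - task 4 (Refactor): parent_id=1 -> Test

SQL:
SELECT a.name AS item, b.name AS parent
FROM tasks a
LEFT JOIN tasks b ON a.parent_id = b.id

Result:
item      | parent
----------+-------
Test      | NULL  
Implement | Test  
Deploy    | Test  
Refactor  | Test  


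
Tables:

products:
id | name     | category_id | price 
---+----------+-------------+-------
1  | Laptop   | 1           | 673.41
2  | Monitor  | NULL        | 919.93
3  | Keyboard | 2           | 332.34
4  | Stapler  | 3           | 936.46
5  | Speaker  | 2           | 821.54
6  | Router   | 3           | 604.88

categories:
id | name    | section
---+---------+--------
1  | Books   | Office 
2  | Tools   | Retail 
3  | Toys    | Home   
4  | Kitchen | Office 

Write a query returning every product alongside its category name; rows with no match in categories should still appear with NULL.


LEFT JOIN keeps every row from products (the left table); where category_id has no match in categories, the category columns become NULL. Walk through each product:
  - product 1 (Laptop): category_id=1 -> matches Books
  - product 2 (Monitor): category_id=NULL, no match -> kept with NULL
  - product 3 (Keyboard): category_id=2 -> matches Tools
  - product 4 (Stapler): category_id=3 -> matches Toys
  - product 5 (Speaker): category_id=2 -> matches Tools
  - product 6 (Router): category_id=3 -> matches Toys
All 6 rows appear; 1 has NULL category.

SQL:
SELECT a.name, b.name AS category
FROM products a
LEFT JOIN categories b ON a.category_id = b.id

Result:
name     | category
---------+---------
Laptop   | Books   
Monitor  | NULL    
Keyboard | Tools   
Stapler  | Toys    
Speaker  | Tools   
Router   | Toys    


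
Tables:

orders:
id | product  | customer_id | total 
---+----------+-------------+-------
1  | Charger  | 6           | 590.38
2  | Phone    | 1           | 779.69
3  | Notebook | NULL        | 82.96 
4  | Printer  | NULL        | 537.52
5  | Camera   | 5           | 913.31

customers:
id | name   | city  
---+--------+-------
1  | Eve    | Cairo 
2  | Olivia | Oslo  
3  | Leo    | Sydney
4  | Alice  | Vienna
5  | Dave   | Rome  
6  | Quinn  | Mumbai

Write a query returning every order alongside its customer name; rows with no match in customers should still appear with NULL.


LEFT JOIN keeps every row from orders (the left table); where customer_id has no match in customers, the customer columns become NULL. Walk through each order:
  - order 1 (Charger): customer_id=6 -> matches Quinn
  - order 2 (Phone): customer_id=1 -> matches Eve
  - order 3 (Notebook): customer_id=NULL, no match -> kept with NULL
  - order 4 (Printer): customer_id=NULL, no match -> kept with NULL
  - order 5 (Camera): customer_id=5 -> matches Dave
All 5 rows appear; 2 have NULL customer.

SQL:
SELECT a.product, b.name AS customer
FROM orders a
LEFT JOIN customers b ON a.customer_id = b.id

Result:
product  | customer
---------+---------
Charger  | Quinn   
Phone    | Eve     
Notebook | NULL    
Printer  | NULL    
Camera   | Dave    


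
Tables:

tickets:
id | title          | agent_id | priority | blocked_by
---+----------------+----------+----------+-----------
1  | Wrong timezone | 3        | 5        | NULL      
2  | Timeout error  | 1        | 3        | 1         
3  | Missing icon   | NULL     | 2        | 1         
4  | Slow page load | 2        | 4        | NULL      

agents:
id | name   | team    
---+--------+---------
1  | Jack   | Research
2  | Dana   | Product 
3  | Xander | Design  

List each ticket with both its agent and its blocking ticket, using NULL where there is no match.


Two LEFT JOINs from the same base table tickets: one to agents via agent_id, one to tickets itself via blocked_by. Both are LEFT so every ticket is preserved.
Match against agents:
  - ticket 1 (Wrong timezone): agent_id=3 -> matches Xander
  - ticket 2 (Timeout error): agent_id=1 -> matches Jack
  - ticket 3 (Missing icon): agent_id=NULL, no match -> kept with NULL
  - ticket 4 (Slow page load): agent_id=2 -> matches Dana
Match against tickets (self):
  - ticket 1 (Wrong timezone): blocked_by=NULL -> NULL
  - ticket 2 (Timeout error): blocked_by=1 -> Wrong timezone
  - ticket 3 (Missing icon): blocked_by=1 -> Wrong timezone
  - ticket 4 (Slow page load): blocked_by=NULL -> NULL

SQL:
SELECT a.title, b.name AS agent, c.title AS blocked_by
FROM tickets a
LEFT JOIN agents b ON a.agent_id = b.id
LEFT JOIN tickets c ON a.blocked_by = c.id

Result:
title          | agent  | blocked_by    
---------------+--------+---------------
Wrong timezone | Xander | NULL          
Timeout error  | Jack   | Wrong timezone
Missing icon   | NULL   | Wrong timezone
Slow page load | Dana   | NULL          


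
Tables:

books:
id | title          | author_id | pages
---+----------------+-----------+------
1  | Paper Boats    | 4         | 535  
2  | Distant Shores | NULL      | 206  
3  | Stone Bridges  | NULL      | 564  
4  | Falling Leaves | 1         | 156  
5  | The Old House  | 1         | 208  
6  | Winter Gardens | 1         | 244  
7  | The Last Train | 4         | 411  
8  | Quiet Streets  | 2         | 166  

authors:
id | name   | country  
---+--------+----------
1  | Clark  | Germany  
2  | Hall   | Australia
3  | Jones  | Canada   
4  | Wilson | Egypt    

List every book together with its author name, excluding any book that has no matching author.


INNER JOIN keeps only books rows whose author_id matches an id in authors. Walk through each book:
  - book 1 (Paper Boats): author_id=4 -> matches Wilson
  - book 2 (Distant Shores): author_id=NULL, no match -> dropped
  - book 3 (Stone Bridges): author_id=NULL, no match -> dropped
  - book 4 (Falling Leaves): author_id=1 -> matches Clark
  - book 5 (The Old House): author_id=1 -> matches Clark
  - book 6 (Winter Gardens): author_id=1 -> matches Clark
  - book 7 (The Last Train): author_id=4 -> matches Wilson
  - book 8 (Quiet Streets): author_id=2 -> matches Hall
So 2 of 8 rows are dropped.

SQL:
SELECT a.title, b.name AS author
FROM books a
INNER JOIN authors b ON a.author_id = b.id

Result:
title          | author
---------------+-------
Paper Boats    | Wilson
Falling Leaves | Clark 
The Old House  | Clark 
Winter Gardens | Clark 
The Last Train | Wilson
Quiet Streets  | Hall  


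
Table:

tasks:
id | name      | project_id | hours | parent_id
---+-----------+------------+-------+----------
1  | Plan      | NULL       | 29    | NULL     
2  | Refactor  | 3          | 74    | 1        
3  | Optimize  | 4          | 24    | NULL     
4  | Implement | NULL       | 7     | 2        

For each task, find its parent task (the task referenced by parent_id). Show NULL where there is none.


This is a self-join: tasks is joined to a second copy of itself, matching each row's parent_id to another row's id. Use LEFT JOIN so rows with parent_id=NULL are kept.
  - task 1 (Plan): parent_id=NULL -> NULL
  - task 2 (Refactor): parent_id=1 -> Plan
  - task 3 (Optimize): parent_id=NULL -> NULL
  - task 4 (Implement): parent_id=2 -> Refactor

SQL:
SELECT a.name AS item, b.name AS parent
FROM tasks a
LEFT JOIN tasks b ON a.parent_id = b.id

Result:
item      | parent  
----------+---------
Plan      | NULL    
Refactor  | Plan    
Optimize  | NULL    
Implement | Refactor


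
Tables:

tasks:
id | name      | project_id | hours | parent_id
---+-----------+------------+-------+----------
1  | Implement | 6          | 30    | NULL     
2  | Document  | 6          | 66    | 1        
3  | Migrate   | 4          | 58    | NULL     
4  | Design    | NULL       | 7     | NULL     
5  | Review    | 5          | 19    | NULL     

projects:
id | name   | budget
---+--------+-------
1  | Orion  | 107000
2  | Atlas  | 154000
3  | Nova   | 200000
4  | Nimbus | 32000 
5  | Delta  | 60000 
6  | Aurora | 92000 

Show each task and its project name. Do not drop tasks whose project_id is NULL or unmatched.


LEFT JOIN keeps every row from tasks (the left table); where project_id has no match in projects, the project columns become NULL. Walk through each task:
  - task 1 (Implement): project_id=6 -> matches Aurora
  - task 2 (Document): project_id=6 -> matches Aurora
  - task 3 (Migrate): project_id=4 -> matches Nimbus
  - task 4 (Design): project_id=NULL, no match -> kept with NULL
  - task 5 (Review): project_id=5 -> matches Delta
All 5 rows appear; 1 has NULL project.

SQL:
SELECT a.name, b.name AS project
FROM tasks a
LEFT JOIN projects b ON a.project_id = b.id

Result:
name      | project
----------+--------
Implement | Aurora 
Document  | Aurora 
Migrate   | Nimbus 
Design    | NULL   
Review    | Delta  


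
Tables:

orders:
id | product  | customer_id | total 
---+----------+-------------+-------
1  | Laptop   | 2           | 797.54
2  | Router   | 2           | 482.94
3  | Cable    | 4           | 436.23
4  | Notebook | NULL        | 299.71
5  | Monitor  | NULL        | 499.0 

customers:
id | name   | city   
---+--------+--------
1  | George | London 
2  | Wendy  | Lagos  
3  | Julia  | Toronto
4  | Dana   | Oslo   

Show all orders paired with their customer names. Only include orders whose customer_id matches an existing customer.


INNER JOIN keeps only orders rows whose customer_id matches an id in customers. Walk through each order:
  - order 1 (Laptop): customer_id=2 -> matches Wendy
  - order 2 (Router): customer_id=2 -> matches Wendy
  - order 3 (Cable): customer_id=4 -> matches Dana
  - order 4 (Notebook): customer_id=NULL, no match -> dropped
  - order 5 (Monitor): customer_id=NULL, no match -> dropped
So 2 of 5 rows are dropped.

SQL:
SELECT a.product, b.name AS customer
FROM orders a
INNER JOIN customers b ON a.customer_id = b.id

Result:
product | customer
--------+---------
Laptop  | Wendy   
Router  | Wendy   
Cable   | Dana    


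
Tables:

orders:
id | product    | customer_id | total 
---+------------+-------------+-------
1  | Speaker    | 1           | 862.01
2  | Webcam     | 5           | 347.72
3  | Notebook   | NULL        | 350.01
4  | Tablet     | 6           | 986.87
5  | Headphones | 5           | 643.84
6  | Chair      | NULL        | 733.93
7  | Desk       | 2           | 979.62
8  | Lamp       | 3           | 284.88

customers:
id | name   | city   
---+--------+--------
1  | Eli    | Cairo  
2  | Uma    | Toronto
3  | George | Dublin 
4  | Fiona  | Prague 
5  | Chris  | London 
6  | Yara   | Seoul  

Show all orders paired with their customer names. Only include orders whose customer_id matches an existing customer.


INNER JOIN keeps only orders rows whose customer_id matches an id in customers. Walk through each order:
  - order 1 (Speaker): customer_id=1 -> matches Eli
  - order 2 (Webcam): customer_id=5 -> matches Chris
  - order 3 (Notebook): customer_id=NULL, no match -> dropped
  - order 4 (Tablet): customer_id=6 -> matches Yara
  - order 5 (Headphones): customer_id=5 -> matches Chris
  - order 6 (Chair): customer_id=NULL, no match -> dropped
  - order 7 (Desk): customer_id=2 -> matches Uma
  - order 8 (Lamp): customer_id=3 -> matches George
So 2 of 8 rows are dropped.

SQL:
SELECT a.product, b.name AS customer
FROM orders a
INNER JOIN customers b ON a.customer_id = b.id

Result:
product    | customer
-----------+---------
Speaker    | Eli     
Webcam     | Chris   
Tablet     | Yara    
Headphones | Chris   
Desk       | Uma     
Lamp       | George  


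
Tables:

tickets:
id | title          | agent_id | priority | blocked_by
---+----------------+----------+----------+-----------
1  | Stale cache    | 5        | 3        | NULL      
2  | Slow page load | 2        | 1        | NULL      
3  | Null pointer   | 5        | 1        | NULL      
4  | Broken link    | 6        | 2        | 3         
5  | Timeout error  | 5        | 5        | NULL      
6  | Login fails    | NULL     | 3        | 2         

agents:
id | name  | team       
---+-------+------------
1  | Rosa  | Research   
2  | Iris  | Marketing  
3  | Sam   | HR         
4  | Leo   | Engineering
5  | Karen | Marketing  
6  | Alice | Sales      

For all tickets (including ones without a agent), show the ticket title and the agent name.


LEFT JOIN keeps every row from tickets (the left table); where agent_id has no match in agents, the agent columns become NULL. Walk through each ticket:
  - ticket 1 (Stale cache): agent_id=5 -> matches Karen
  - ticket 2 (Slow page load): agent_id=2 -> matches Iris
  - ticket 3 (Null pointer): agent_id=5 -> matches Karen
  - ticket 4 (Broken link): agent_id=6 -> matches Alice
  - ticket 5 (Timeout error): agent_id=5 -> matches Karen
  - ticket 6 (Login fails): agent_id=NULL, no match -> kept with NULL
All 6 rows appear; 1 has NULL agent.

SQL:
SELECT a.title, b.name AS agent
FROM tickets a
LEFT JOIN agents b ON a.agent_id = b.id

Result:
title          | agent
---------------+------
Stale cache    | Karen
Slow page load | Iris 
Null pointer   | Karen
Broken link    | Alice
Timeout error  | Karen
Login fails    | NULL 
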